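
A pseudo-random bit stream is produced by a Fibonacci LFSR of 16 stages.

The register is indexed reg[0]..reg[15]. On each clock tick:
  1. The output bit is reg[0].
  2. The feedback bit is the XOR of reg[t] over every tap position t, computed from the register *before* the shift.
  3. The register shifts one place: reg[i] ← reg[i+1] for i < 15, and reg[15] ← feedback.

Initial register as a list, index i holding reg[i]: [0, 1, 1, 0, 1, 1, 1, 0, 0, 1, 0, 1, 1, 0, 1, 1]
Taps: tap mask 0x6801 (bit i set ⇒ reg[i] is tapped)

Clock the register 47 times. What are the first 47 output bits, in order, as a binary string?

step | reg (before) | out | fb
   0 | 0110111001011011 | 0 | 0
   1 | 1101110010110110 | 1 | 0
   2 | 1011100101101100 | 1 | 0
   3 | 0111001011011000 | 0 | 1
   4 | 1110010110110001 | 1 | 0
   5 | 1100101101100010 | 1 | 0
   6 | 1001011011000100 | 1 | 0
   7 | 0010110110001000 | 0 | 0
   8 | 0101101100010000 | 0 | 1
   9 | 1011011000100001 | 1 | 1
  10 | 0110110001000011 | 0 | 1
  11 | 1101100010000111 | 1 | 1
  12 | 1011000100001111 | 1 | 1
  13 | 0110001000011111 | 0 | 1
  14 | 1100010000111111 | 1 | 0
  15 | 1000100001111110 | 1 | 0
  16 | 0001000011111100 | 0 | 0
  17 | 0010000111111000 | 0 | 1
  18 | 0100001111110001 | 0 | 1
  19 | 1000011111100011 | 1 | 0
  20 | 0000111111000110 | 0 | 0
  21 | 0001111110001100 | 0 | 1
  22 | 0011111100011001 | 0 | 1
  23 | 0111111000110011 | 0 | 0
  24 | 1111110001100110 | 1 | 1
  25 | 1111100011001101 | 1 | 0
  26 | 1111000110011010 | 1 | 1
  27 | 1110001100110101 | 1 | 1
  28 | 1100011001101011 | 1 | 0
  29 | 1000110011010110 | 1 | 0
  30 | 0001100110101100 | 0 | 1
  31 | 0011001101011001 | 0 | 1
  32 | 0110011010110011 | 0 | 0
  33 | 1100110101100110 | 1 | 1
  34 | 1001101011001101 | 1 | 0
  35 | 0011010110011010 | 0 | 0
  36 | 0110101100110100 | 0 | 0
  37 | 1101011001101000 | 1 | 1
  38 | 1010110011010001 | 1 | 0
  39 | 0101100110100010 | 0 | 1
  40 | 1011001101000101 | 1 | 0
  41 | 0110011010001010 | 0 | 1
  42 | 1100110100010101 | 1 | 1
  43 | 1001101000101011 | 1 | 0
  44 | 0011010001010110 | 0 | 1
  45 | 0110100010101101 | 0 | 1
  46 | 1101000101011011 | 1 | 1

01101110010110110001000011111100011001101011001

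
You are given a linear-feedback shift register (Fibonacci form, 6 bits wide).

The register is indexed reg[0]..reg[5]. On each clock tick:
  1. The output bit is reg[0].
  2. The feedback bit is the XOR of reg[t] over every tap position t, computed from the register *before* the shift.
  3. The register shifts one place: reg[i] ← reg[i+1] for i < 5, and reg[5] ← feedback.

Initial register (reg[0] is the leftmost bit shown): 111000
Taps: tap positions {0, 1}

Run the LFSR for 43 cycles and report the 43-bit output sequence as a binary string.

k : reg_k → out_k, fb_k
0: 111000 → 1, fb=0
1: 110000 → 1, fb=0
2: 100000 → 1, fb=1
3: 000001 → 0, fb=0
4: 000010 → 0, fb=0
5: 000100 → 0, fb=0
6: 001000 → 0, fb=0
7: 010000 → 0, fb=1
8: 100001 → 1, fb=1
9: 000011 → 0, fb=0
10: 000110 → 0, fb=0
11: 001100 → 0, fb=0
12: 011000 → 0, fb=1
13: 110001 → 1, fb=0
14: 100010 → 1, fb=1
15: 000101 → 0, fb=0
16: 001010 → 0, fb=0
17: 010100 → 0, fb=1
18: 101001 → 1, fb=1
19: 010011 → 0, fb=1
20: 100111 → 1, fb=1
21: 001111 → 0, fb=0
22: 011110 → 0, fb=1
23: 111101 → 1, fb=0
24: 111010 → 1, fb=0
25: 110100 → 1, fb=0
26: 101000 → 1, fb=1
27: 010001 → 0, fb=1
28: 100011 → 1, fb=1
29: 000111 → 0, fb=0
30: 001110 → 0, fb=0
31: 011100 → 0, fb=1
32: 111001 → 1, fb=0
33: 110010 → 1, fb=0
34: 100100 → 1, fb=1
35: 001001 → 0, fb=0
36: 010010 → 0, fb=1
37: 100101 → 1, fb=1
38: 001011 → 0, fb=0
39: 010110 → 0, fb=1
40: 101101 → 1, fb=1
41: 011011 → 0, fb=1
42: 110111 → 1, fb=0

1110000010000110001010011110100011100100101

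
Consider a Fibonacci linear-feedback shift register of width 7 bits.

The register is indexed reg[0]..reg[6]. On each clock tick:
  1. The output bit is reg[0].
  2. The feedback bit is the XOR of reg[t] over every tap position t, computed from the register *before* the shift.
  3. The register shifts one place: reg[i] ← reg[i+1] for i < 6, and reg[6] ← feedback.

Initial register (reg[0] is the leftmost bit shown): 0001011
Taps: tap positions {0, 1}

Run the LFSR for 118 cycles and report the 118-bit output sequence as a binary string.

0001011001110101001111101000011100010010011011010110111101100011010010111011100110010101011111110000001000001100001010

tick  register→output (feedback)
  0  0001011→0 (0)
  1  0010110→0 (0)
  2  0101100→0 (1)
  3  1011001→1 (1)
  4  0110011→0 (1)
  5  1100111→1 (0)
  6  1001110→1 (1)
  7  0011101→0 (0)
  8  0111010→0 (1)
  9  1110101→1 (0)
 10  1101010→1 (0)
 11  1010100→1 (1)
 12  0101001→0 (1)
 13  1010011→1 (1)
 14  0100111→0 (1)
 15  1001111→1 (1)
 16  0011111→0 (0)
 17  0111110→0 (1)
 18  1111101→1 (0)
 19  1111010→1 (0)
 20  1110100→1 (0)
 21  1101000→1 (0)
 22  1010000→1 (1)
 23  0100001→0 (1)
 24  1000011→1 (1)
 25  0000111→0 (0)
 26  0001110→0 (0)
 27  0011100→0 (0)
 28  0111000→0 (1)
 29  1110001→1 (0)
 30  1100010→1 (0)
 31  1000100→1 (1)
 32  0001001→0 (0)
 33  0010010→0 (0)
 34  0100100→0 (1)
 35  1001001→1 (1)
 36  0010011→0 (0)
 37  0100110→0 (1)
 38  1001101→1 (1)
 39  0011011→0 (0)
 40  0110110→0 (1)
 41  1101101→1 (0)
 42  1011010→1 (1)
 43  0110101→0 (1)
 44  1101011→1 (0)
 45  1010110→1 (1)
 46  0101101→0 (1)
 47  1011011→1 (1)
 48  0110111→0 (1)
 49  1101111→1 (0)
 50  1011110→1 (1)
 51  0111101→0 (1)
 52  1111011→1 (0)
 53  1110110→1 (0)
 54  1101100→1 (0)
 55  1011000→1 (1)
 56  0110001→0 (1)
 57  1100011→1 (0)
 58  1000110→1 (1)
 59  0001101→0 (0)
 60  0011010→0 (0)
 61  0110100→0 (1)
 62  1101001→1 (0)
 63  1010010→1 (1)
 64  0100101→0 (1)
 65  1001011→1 (1)
 66  0010111→0 (0)
 67  0101110→0 (1)
 68  1011101→1 (1)
 69  0111011→0 (1)
 70  1110111→1 (0)
 71  1101110→1 (0)
 72  1011100→1 (1)
 73  0111001→0 (1)
 74  1110011→1 (0)
 75  1100110→1 (0)
 76  1001100→1 (1)
 77  0011001→0 (0)
 78  0110010→0 (1)
 79  1100101→1 (0)
 80  1001010→1 (1)
 81  0010101→0 (0)
 82  0101010→0 (1)
 83  1010101→1 (1)
 84  0101011→0 (1)
 85  1010111→1 (1)
 86  0101111→0 (1)
 87  1011111→1 (1)
 88  0111111→0 (1)
 89  1111111→1 (0)
 90  1111110→1 (0)
 91  1111100→1 (0)
 92  1111000→1 (0)
 93  1110000→1 (0)
 94  1100000→1 (0)
 95  1000000→1 (1)
 96  0000001→0 (0)
 97  0000010→0 (0)
 98  0000100→0 (0)
 99  0001000→0 (0)
100  0010000→0 (0)
101  0100000→0 (1)
102  1000001→1 (1)
103  0000011→0 (0)
104  0000110→0 (0)
105  0001100→0 (0)
106  0011000→0 (0)
107  0110000→0 (1)
108  1100001→1 (0)
109  1000010→1 (1)
110  0000101→0 (0)
111  0001010→0 (0)
112  0010100→0 (0)
113  0101000→0 (1)
114  1010001→1 (1)
115  0100011→0 (1)
116  1000111→1 (1)
117  0001111→0 (0)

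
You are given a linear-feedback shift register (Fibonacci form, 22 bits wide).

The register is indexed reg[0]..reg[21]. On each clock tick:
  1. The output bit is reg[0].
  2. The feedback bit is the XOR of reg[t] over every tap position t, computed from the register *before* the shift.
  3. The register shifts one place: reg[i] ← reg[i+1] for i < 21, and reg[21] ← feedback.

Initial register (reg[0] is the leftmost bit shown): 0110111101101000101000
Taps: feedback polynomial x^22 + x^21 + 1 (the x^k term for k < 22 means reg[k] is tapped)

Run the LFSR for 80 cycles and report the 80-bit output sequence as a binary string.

step | reg (before) | out | fb
   0 | 0110111101101000101000 | 0 | 0
   1 | 1101111011010001010000 | 1 | 1
   2 | 1011110110100010100001 | 1 | 0
   3 | 0111101101000101000010 | 0 | 0
   4 | 1111011010001010000100 | 1 | 1
   5 | 1110110100010100001001 | 1 | 0
   6 | 1101101000101000010010 | 1 | 1
   7 | 1011010001010000100101 | 1 | 0
   8 | 0110100010100001001010 | 0 | 0
   9 | 1101000101000010010100 | 1 | 1
  10 | 1010001010000100101001 | 1 | 0
  11 | 0100010100001001010010 | 0 | 0
  12 | 1000101000010010100100 | 1 | 1
  13 | 0001010000100101001001 | 0 | 1
  14 | 0010100001001010010011 | 0 | 1
  15 | 0101000010010100100111 | 0 | 1
  16 | 1010000100101001001111 | 1 | 0
  17 | 0100001001010010011110 | 0 | 0
  18 | 1000010010100100111100 | 1 | 1
  19 | 0000100101001001111001 | 0 | 1
  20 | 0001001010010011110011 | 0 | 1
  21 | 0010010100100111100111 | 0 | 1
  22 | 0100101001001111001111 | 0 | 1
  23 | 1001010010011110011111 | 1 | 0
  24 | 0010100100111100111110 | 0 | 0
  25 | 0101001001111001111100 | 0 | 0
  26 | 1010010011110011111000 | 1 | 1
  27 | 0100100111100111110001 | 0 | 1
  28 | 1001001111001111100011 | 1 | 0
  29 | 0010011110011111000110 | 0 | 0
  30 | 0100111100111110001100 | 0 | 0
  31 | 1001111001111100011000 | 1 | 1
  32 | 0011110011111000110001 | 0 | 1
  33 | 0111100111110001100011 | 0 | 1
  34 | 1111001111100011000111 | 1 | 0
  35 | 1110011111000110001110 | 1 | 1
  36 | 1100111110001100011101 | 1 | 0
  37 | 1001111100011000111010 | 1 | 1
  38 | 0011111000110001110101 | 0 | 1
  39 | 0111110001100011101011 | 0 | 1
  40 | 1111100011000111010111 | 1 | 0
  41 | 1111000110001110101110 | 1 | 1
  42 | 1110001100011101011101 | 1 | 0
  43 | 1100011000111010111010 | 1 | 1
  44 | 1000110001110101110101 | 1 | 0
  45 | 0001100011101011101010 | 0 | 0
  46 | 0011000111010111010100 | 0 | 0
  47 | 0110001110101110101000 | 0 | 0
  48 | 1100011101011101010000 | 1 | 1
  49 | 1000111010111010100001 | 1 | 0
  50 | 0001110101110101000010 | 0 | 0
  51 | 0011101011101010000100 | 0 | 0
  52 | 0111010111010100001000 | 0 | 0
  53 | 1110101110101000010000 | 1 | 1
  54 | 1101011101010000100001 | 1 | 0
  55 | 1010111010100001000010 | 1 | 1
  56 | 0101110101000010000101 | 0 | 1
  57 | 1011101010000100001011 | 1 | 0
  58 | 0111010100001000010110 | 0 | 0
  59 | 1110101000010000101100 | 1 | 1
  60 | 1101010000100001011001 | 1 | 0
  61 | 1010100001000010110010 | 1 | 1
  62 | 0101000010000101100101 | 0 | 1
  63 | 1010000100001011001011 | 1 | 0
  64 | 0100001000010110010110 | 0 | 0
  65 | 1000010000101100101100 | 1 | 1
  66 | 0000100001011001011001 | 0 | 1
  67 | 0001000010110010110011 | 0 | 1
  68 | 0010000101100101100111 | 0 | 1
  69 | 0100001011001011001111 | 0 | 1
  70 | 1000010110010110011111 | 1 | 0
  71 | 0000101100101100111110 | 0 | 0
  72 | 0001011001011001111100 | 0 | 0
  73 | 0010110010110011111000 | 0 | 0
  74 | 0101100101100111110000 | 0 | 0
  75 | 1011001011001111100000 | 1 | 1
  76 | 0110010110011111000001 | 0 | 1
  77 | 1100101100111110000011 | 1 | 0
  78 | 1001011001111100000110 | 1 | 1
  79 | 0010110011111000001101 | 0 | 1

01101111011010001010000100101001001111001111100011000111010111010100001000010110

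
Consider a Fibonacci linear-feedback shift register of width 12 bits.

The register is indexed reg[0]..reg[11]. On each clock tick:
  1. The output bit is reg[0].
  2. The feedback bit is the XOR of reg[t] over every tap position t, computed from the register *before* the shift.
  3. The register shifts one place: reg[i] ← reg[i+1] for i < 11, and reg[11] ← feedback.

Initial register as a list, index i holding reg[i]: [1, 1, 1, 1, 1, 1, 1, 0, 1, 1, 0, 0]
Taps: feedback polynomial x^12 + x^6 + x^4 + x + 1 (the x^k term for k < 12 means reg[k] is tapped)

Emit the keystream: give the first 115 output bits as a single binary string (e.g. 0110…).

tick  register→output (feedback)
  0  111111101100→1 (0)
  1  111111011000→1 (1)
  2  111110110001→1 (0)
  3  111101100010→1 (1)
  4  111011000101→1 (1)
  5  110110001011→1 (1)
  6  101100010111→1 (1)
  7  011000101111→0 (0)
  8  110001011110→1 (0)
  9  100010111100→1 (1)
 10  000101111001→0 (1)
 11  001011110011→0 (0)
 12  010111100110→0 (1)
 13  101111001101→1 (0)
 14  011110011010→0 (0)
 15  111100110100→1 (1)
 16  111001101001→1 (1)
 17  110011010011→1 (1)
 18  100110100111→1 (1)
 19  001101001111→0 (0)
 20  011010011110→0 (0)
 21  110100111100→1 (1)
 22  101001111001→1 (0)
 23  010011110010→0 (1)
 24  100111100101→1 (1)
 25  001111001011→0 (1)
 26  011110010111→0 (0)
 27  111100101110→1 (1)
 28  111001011101→1 (0)
 29  110010111010→1 (0)
 30  100101110100→1 (0)
 31  001011101000→0 (0)
 32  010111010000→0 (0)
 33  101110100000→1 (1)
 34  011101000001→0 (1)
 35  111010000011→1 (1)
 36  110100000111→1 (0)
 37  101000001110→1 (1)
 38  010000011101→0 (1)
 39  100000111011→1 (0)
 40  000001110110→0 (1)
 41  000011101101→0 (0)
 42  000111011010→0 (1)
 43  001110110101→0 (0)
 44  011101101010→0 (0)
 45  111011010100→1 (1)
 46  110110101001→1 (0)
 47  101101010010→1 (1)
 48  011010100101→0 (1)
 49  110101001011→1 (0)
 50  101010010110→1 (0)
 51  010100101100→0 (0)
 52  101001011000→1 (1)
 53  010010110001→0 (1)
 54  100101100011→1 (0)
 55  001011000110→0 (1)
 56  010110001101→0 (0)
 57  101100011010→1 (1)
 58  011000110101→0 (0)
 59  110001101010→1 (1)
 60  100011010101→1 (0)
 61  000110101010→0 (0)
 62  001101010100→0 (0)
 63  011010101000→0 (1)
 64  110101010001→1 (0)
 65  101010100010→1 (1)
 66  010101000101→0 (1)
 67  101010001011→1 (0)
 68  010100010110→0 (1)
 69  101000101101→1 (0)
 70  010001011010→0 (1)
 71  100010110101→1 (1)
 72  000101101011→0 (1)
 73  001011010111→0 (1)
 74  010110101111→0 (1)
 75  101101011111→1 (1)
 76  011010111111→0 (1)
 77  110101111111→1 (1)
 78  101011111111→1 (1)
 79  010111111111→0 (1)
 80  101111111111→1 (1)
 81  011111111111→0 (1)
 82  111111111111→1 (0)
 83  111111111110→1 (0)
 84  111111111100→1 (0)
 85  111111111000→1 (0)
 86  111111110000→1 (0)
 87  111111100000→1 (0)
 88  111111000000→1 (1)
 89  111110000001→1 (1)
 90  111100000011→1 (0)
 91  111000000110→1 (0)
 92  110000001100→1 (0)
 93  100000011000→1 (1)
 94  000000110001→0 (1)
 95  000001100011→0 (1)
 96  000011000111→0 (1)
 97  000110001111→0 (1)
 98  001100011111→0 (0)
 99  011000111110→0 (0)
100  110001111100→1 (1)
101  100011111001→1 (1)
102  000111110011→0 (0)
103  001111100110→0 (0)
104  011111001100→0 (0)
105  111110011000→1 (1)
106  111100110001→1 (1)
107  111001100011→1 (1)
108  110011000111→1 (1)
109  100110001111→1 (0)
110  001100011110→0 (0)
111  011000111100→0 (0)
112  110001111000→1 (1)
113  100011110001→1 (1)
114  000111100011→0 (0)

1111111011000101111001101001111001011101000001110110101001011000110101010001011010111111111111000000110001111100110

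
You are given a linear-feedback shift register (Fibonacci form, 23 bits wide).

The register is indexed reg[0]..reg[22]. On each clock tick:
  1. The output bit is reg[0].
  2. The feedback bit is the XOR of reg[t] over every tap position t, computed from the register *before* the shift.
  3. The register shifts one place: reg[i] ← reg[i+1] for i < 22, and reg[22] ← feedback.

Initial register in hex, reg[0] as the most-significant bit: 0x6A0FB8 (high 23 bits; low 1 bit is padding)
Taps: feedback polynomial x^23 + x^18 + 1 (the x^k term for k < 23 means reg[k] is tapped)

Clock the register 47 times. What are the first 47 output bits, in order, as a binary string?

step | reg (before) | out | fb
   0 | 01101010000011111011100 | 0 | 1
   1 | 11010100000111110111001 | 1 | 0
   2 | 10101000001111101110010 | 1 | 0
   3 | 01010000011111011100100 | 0 | 0
   4 | 10100000111110111001000 | 1 | 1
   5 | 01000001111101110010001 | 0 | 1
   6 | 10000011111011100100011 | 1 | 1
   7 | 00000111110111001000111 | 0 | 0
   8 | 00001111101110010001110 | 0 | 0
   9 | 00011111011100100011100 | 0 | 1
  10 | 00111110111001000111001 | 0 | 1
  11 | 01111101110010001110011 | 0 | 1
  12 | 11111011100100011100111 | 1 | 1
  13 | 11110111001000111001111 | 1 | 1
  14 | 11101110010001110011111 | 1 | 0
  15 | 11011100100011100111110 | 1 | 0
  16 | 10111001000111001111100 | 1 | 0
  17 | 01110010001110011111000 | 0 | 1
  18 | 11100100011100111110001 | 1 | 0
  19 | 11001000111001111100010 | 1 | 1
  20 | 10010001110011111000101 | 1 | 1
  21 | 00100011100111110001011 | 0 | 0
  22 | 01000111001111100010110 | 0 | 1
  23 | 10001110011111000101101 | 1 | 1
  24 | 00011100111110001011011 | 0 | 1
  25 | 00111001111100010110111 | 0 | 1
  26 | 01110011111000101101111 | 0 | 0
  27 | 11100111110001011011110 | 1 | 0
  28 | 11001111100010110111100 | 1 | 0
  29 | 10011111000101101111000 | 1 | 0
  30 | 00111110001011011110000 | 0 | 1
  31 | 01111100010110111100001 | 0 | 0
  32 | 11111000101101111000010 | 1 | 1
  33 | 11110001011011110000101 | 1 | 1
  34 | 11100010110111100001011 | 1 | 1
  35 | 11000101101111000010111 | 1 | 0
  36 | 10001011011110000101110 | 1 | 1
  37 | 00010110111100001011101 | 0 | 1
  38 | 00101101111000010111011 | 0 | 1
  39 | 01011011110000101110111 | 0 | 1
  40 | 10110111100001011101111 | 1 | 1
  41 | 01101111000010111011111 | 0 | 1
  42 | 11011110000101110111111 | 1 | 0
  43 | 10111100001011101111110 | 1 | 0
  44 | 01111000010111011111100 | 0 | 1
  45 | 11110000101110111111001 | 1 | 0
  46 | 11100001011101111110010 | 1 | 0

01101010000011111011100100011100111110001011011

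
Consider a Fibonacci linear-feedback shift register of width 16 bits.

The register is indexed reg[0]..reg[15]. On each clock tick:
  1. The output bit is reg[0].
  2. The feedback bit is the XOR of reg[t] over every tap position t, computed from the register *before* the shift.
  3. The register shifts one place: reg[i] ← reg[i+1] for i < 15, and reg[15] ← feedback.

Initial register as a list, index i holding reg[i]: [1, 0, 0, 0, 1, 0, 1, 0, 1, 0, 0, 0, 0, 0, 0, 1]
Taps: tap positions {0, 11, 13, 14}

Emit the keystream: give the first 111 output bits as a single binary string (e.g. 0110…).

step | reg (before) | out | fb
   0 | 1000101010000001 | 1 | 1
   1 | 0001010100000011 | 0 | 1
   2 | 0010101000000111 | 0 | 0
   3 | 0101010000001110 | 0 | 0
   4 | 1010100000011100 | 1 | 1
   5 | 0101000000111001 | 0 | 1
   6 | 1010000001110011 | 1 | 1
   7 | 0100000011100111 | 0 | 0
   8 | 1000000111001110 | 1 | 1
   9 | 0000001110011101 | 0 | 0
  10 | 0000011100111010 | 0 | 0
  11 | 0000111001110100 | 0 | 0
  12 | 0001110011101000 | 0 | 0
  13 | 0011100111010000 | 0 | 1
  14 | 0111001110100001 | 0 | 0
  15 | 1110011101000010 | 1 | 0
  16 | 1100111010000100 | 1 | 0
  17 | 1001110100001000 | 1 | 1
  18 | 0011101000010001 | 0 | 1
  19 | 0111010000100011 | 0 | 1
  20 | 1110100001000111 | 1 | 1
  21 | 1101000010001111 | 1 | 1
  22 | 1010000100011111 | 1 | 0
  23 | 0100001000111110 | 0 | 1
  24 | 1000010001111101 | 1 | 1
  25 | 0000100011111011 | 0 | 0
  26 | 0001000111110110 | 0 | 1
  27 | 0010001111101101 | 0 | 1
  28 | 0100011111011011 | 0 | 0
  29 | 1000111110110110 | 1 | 0
  30 | 0001111101101100 | 0 | 1
  31 | 0011111011011001 | 0 | 1
  32 | 0111110110110011 | 0 | 0
  33 | 1111101101100110 | 1 | 1
  34 | 1111011011001101 | 1 | 0
  35 | 1110110110011010 | 1 | 1
  36 | 1101101100110101 | 1 | 1
  37 | 1011011001101011 | 1 | 0
  38 | 0110110011010110 | 0 | 1
  39 | 1101100110101101 | 1 | 0
  40 | 1011001101011010 | 1 | 1
  41 | 0110011010110101 | 0 | 0
  42 | 1100110101101010 | 1 | 0
  43 | 1001101011010100 | 1 | 1
  44 | 0011010110101001 | 0 | 0
  45 | 0110101101010010 | 0 | 0
  46 | 1101011010100100 | 1 | 0
  47 | 1010110101001000 | 1 | 1
  48 | 0101101010010001 | 0 | 1
  49 | 1011010100100011 | 1 | 0
  50 | 0110101001000110 | 0 | 0
  51 | 1101010010001100 | 1 | 0
  52 | 1010100100011000 | 1 | 0
  53 | 0101001000110000 | 0 | 1
  54 | 1010010001100001 | 1 | 1
  55 | 0100100011000011 | 0 | 1
  56 | 1001000110000111 | 1 | 1
  57 | 0010001100001111 | 0 | 0
  58 | 0100011000011110 | 0 | 1
  59 | 1000110000111101 | 1 | 1
  60 | 0001100001111011 | 0 | 0
  61 | 0011000011110110 | 0 | 1
  62 | 0110000111101101 | 0 | 1
  63 | 1100001111011011 | 1 | 1
  64 | 1000011110110111 | 1 | 0
  65 | 0000111101101110 | 0 | 0
  66 | 0001111011011100 | 0 | 0
  67 | 0011110110111000 | 0 | 1
  68 | 0111101101110001 | 0 | 1
  69 | 1111011011100011 | 1 | 0
  70 | 1110110111000110 | 1 | 1
  71 | 1101101110001101 | 1 | 0
  72 | 1011011100011010 | 1 | 1
  73 | 0110111000110101 | 0 | 0
  74 | 1101110001101010 | 1 | 0
  75 | 1011100011010100 | 1 | 1
  76 | 0111000110101001 | 0 | 0
  77 | 1110001101010010 | 1 | 1
  78 | 1100011010100101 | 1 | 0
  79 | 1000110101001010 | 1 | 0
  80 | 0001101010010100 | 0 | 0
  81 | 0011010100101000 | 0 | 0
  82 | 0110101001010000 | 0 | 1
  83 | 1101010010100001 | 1 | 1
  84 | 1010100101000011 | 1 | 0
  85 | 0101001010000110 | 0 | 0
  86 | 1010010100001100 | 1 | 0
  87 | 0100101000011000 | 0 | 1
  88 | 1001010000110001 | 1 | 0
  89 | 0010100001100010 | 0 | 1
  90 | 0101000011000101 | 0 | 1
  91 | 1010000110001011 | 1 | 0
  92 | 0100001100010110 | 0 | 1
  93 | 1000011000101101 | 1 | 0
  94 | 0000110001011010 | 0 | 0
  95 | 0001100010110100 | 0 | 0
  96 | 0011000101101000 | 0 | 0
  97 | 0110001011010000 | 0 | 1
  98 | 1100010110100001 | 1 | 1
  99 | 1000101101000011 | 1 | 0
 100 | 0001011010000110 | 0 | 0
 101 | 0010110100001100 | 0 | 1
 102 | 0101101000011001 | 0 | 1
 103 | 1011010000110011 | 1 | 1
 104 | 0110100001100111 | 0 | 0
 105 | 1101000011001110 | 1 | 1
 106 | 1010000110011101 | 1 | 1
 107 | 0100001100111011 | 0 | 0
 108 | 1000011001110110 | 1 | 0
 109 | 0000110011101100 | 0 | 1
 110 | 0001100111011001 | 0 | 1

100010101000000111001110100001000111110110110011010110101001000110000111101101110001101010010100001100010110100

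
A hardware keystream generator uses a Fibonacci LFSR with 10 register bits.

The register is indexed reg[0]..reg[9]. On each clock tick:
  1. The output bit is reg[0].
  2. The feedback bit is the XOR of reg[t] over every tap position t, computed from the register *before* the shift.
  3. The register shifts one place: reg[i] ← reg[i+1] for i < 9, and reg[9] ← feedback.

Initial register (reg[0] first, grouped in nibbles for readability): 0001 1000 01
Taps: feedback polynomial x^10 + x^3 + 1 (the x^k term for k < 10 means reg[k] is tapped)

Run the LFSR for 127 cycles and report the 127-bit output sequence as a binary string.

k : reg_k → out_k, fb_k
0: 0001100001 → 0, fb=1
1: 0011000011 → 0, fb=1
2: 0110000111 → 0, fb=0
3: 1100001110 → 1, fb=1
4: 1000011101 → 1, fb=1
5: 0000111011 → 0, fb=0
6: 0001110110 → 0, fb=1
7: 0011101101 → 0, fb=1
8: 0111011011 → 0, fb=1
9: 1110110111 → 1, fb=1
10: 1101101111 → 1, fb=0
11: 1011011110 → 1, fb=0
12: 0110111100 → 0, fb=0
13: 1101111000 → 1, fb=0
14: 1011110000 → 1, fb=0
15: 0111100000 → 0, fb=1
16: 1111000001 → 1, fb=0
17: 1110000010 → 1, fb=1
18: 1100000101 → 1, fb=1
19: 1000001011 → 1, fb=1
20: 0000010111 → 0, fb=0
21: 0000101110 → 0, fb=0
22: 0001011100 → 0, fb=1
23: 0010111001 → 0, fb=0
24: 0101110010 → 0, fb=1
25: 1011100101 → 1, fb=0
26: 0111001010 → 0, fb=1
27: 1110010101 → 1, fb=1
28: 1100101011 → 1, fb=1
29: 1001010111 → 1, fb=0
30: 0010101110 → 0, fb=0
31: 0101011100 → 0, fb=1
32: 1010111001 → 1, fb=1
33: 0101110011 → 0, fb=1
34: 1011100111 → 1, fb=0
35: 0111001110 → 0, fb=1
36: 1110011101 → 1, fb=1
37: 1100111011 → 1, fb=1
38: 1001110111 → 1, fb=0
39: 0011101110 → 0, fb=1
40: 0111011101 → 0, fb=1
41: 1110111011 → 1, fb=1
42: 1101110111 → 1, fb=0
43: 1011101110 → 1, fb=0
44: 0111011100 → 0, fb=1
45: 1110111001 → 1, fb=1
46: 1101110011 → 1, fb=0
47: 1011100110 → 1, fb=0
48: 0111001100 → 0, fb=1
49: 1110011001 → 1, fb=1
50: 1100110011 → 1, fb=1
51: 1001100111 → 1, fb=0
52: 0011001110 → 0, fb=1
53: 0110011101 → 0, fb=0
54: 1100111010 → 1, fb=1
55: 1001110101 → 1, fb=0
56: 0011101010 → 0, fb=1
57: 0111010101 → 0, fb=1
58: 1110101011 → 1, fb=1
59: 1101010111 → 1, fb=0
60: 1010101110 → 1, fb=1
61: 0101011101 → 0, fb=1
62: 1010111011 → 1, fb=1
63: 0101110111 → 0, fb=1
64: 1011101111 → 1, fb=0
65: 0111011110 → 0, fb=1
66: 1110111101 → 1, fb=1
67: 1101111011 → 1, fb=0
68: 1011110110 → 1, fb=0
69: 0111101100 → 0, fb=1
70: 1111011001 → 1, fb=0
71: 1110110010 → 1, fb=1
72: 1101100101 → 1, fb=0
73: 1011001010 → 1, fb=0
74: 0110010100 → 0, fb=0
75: 1100101000 → 1, fb=1
76: 1001010001 → 1, fb=0
77: 0010100010 → 0, fb=0
78: 0101000100 → 0, fb=1
79: 1010001001 → 1, fb=1
80: 0100010011 → 0, fb=0
81: 1000100110 → 1, fb=1
82: 0001001101 → 0, fb=1
83: 0010011011 → 0, fb=0
84: 0100110110 → 0, fb=0
85: 1001101100 → 1, fb=0
86: 0011011000 → 0, fb=1
87: 0110110001 → 0, fb=0
88: 1101100010 → 1, fb=0
89: 1011000100 → 1, fb=0
90: 0110001000 → 0, fb=0
91: 1100010000 → 1, fb=1
92: 1000100001 → 1, fb=1
93: 0001000011 → 0, fb=1
94: 0010000111 → 0, fb=0
95: 0100001110 → 0, fb=0
96: 1000011100 → 1, fb=1
97: 0000111001 → 0, fb=0
98: 0001110010 → 0, fb=1
99: 0011100101 → 0, fb=1
100: 0111001011 → 0, fb=1
101: 1110010111 → 1, fb=1
102: 1100101111 → 1, fb=1
103: 1001011111 → 1, fb=0
104: 0010111110 → 0, fb=0
105: 0101111100 → 0, fb=1
106: 1011111001 → 1, fb=0
107: 0111110010 → 0, fb=1
108: 1111100101 → 1, fb=0
109: 1111001010 → 1, fb=0
110: 1110010100 → 1, fb=1
111: 1100101001 → 1, fb=1
112: 1001010011 → 1, fb=0
113: 0010100110 → 0, fb=0
114: 0101001100 → 0, fb=1
115: 1010011001 → 1, fb=1
116: 0100110011 → 0, fb=0
117: 1001100110 → 1, fb=0
118: 0011001100 → 0, fb=1
119: 0110011001 → 0, fb=0
120: 1100110010 → 1, fb=1
121: 1001100101 → 1, fb=0
122: 0011001010 → 0, fb=1
123: 0110010101 → 0, fb=0
124: 1100101010 → 1, fb=1
125: 1001010101 → 1, fb=0
126: 0010101010 → 0, fb=0

0001100001110110111100000101110010101110011101110111001100111010101110111101100101000100110110001000011100101111100101001100110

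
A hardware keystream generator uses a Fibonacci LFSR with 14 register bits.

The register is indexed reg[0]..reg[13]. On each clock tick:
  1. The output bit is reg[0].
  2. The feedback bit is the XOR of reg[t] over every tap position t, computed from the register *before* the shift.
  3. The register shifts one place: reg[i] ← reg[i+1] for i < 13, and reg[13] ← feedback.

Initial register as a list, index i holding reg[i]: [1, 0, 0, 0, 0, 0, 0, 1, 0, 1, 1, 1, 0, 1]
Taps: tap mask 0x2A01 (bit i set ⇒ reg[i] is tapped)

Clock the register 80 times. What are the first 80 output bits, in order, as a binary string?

10000001011101011110010001010101000100101110101110111110111110111001100000110001

tick  register→output (feedback)
  0  10000001011101→1 (0)
  1  00000010111010→0 (1)
  2  00000101110101→0 (1)
  3  00001011101011→0 (1)
  4  00010111010111→0 (1)
  5  00101110101111→0 (0)
  6  01011101011110→0 (0)
  7  10111010111100→1 (1)
  8  01110101111001→0 (0)
  9  11101011110010→1 (0)
 10  11010111100100→1 (0)
 11  10101111001000→1 (1)
 12  01011110010001→0 (0)
 13  10111100100010→1 (1)
 14  01111001000101→0 (0)
 15  11110010001010→1 (1)
 16  11100100010101→1 (0)
 17  11001000101010→1 (1)
 18  10010001010101→1 (0)
 19  00100010101010→0 (0)
 20  01000101010100→0 (0)
 21  10001010101000→1 (1)
 22  00010101010001→0 (0)
 23  00101010100010→0 (0)
 24  01010101000100→0 (1)
 25  10101010001001→1 (0)
 26  01010100010010→0 (1)
 27  10101000100101→1 (1)
 28  01010001001011→0 (1)
 29  10100010010111→1 (0)
 30  01000100101110→0 (1)
 31  10001001011101→1 (0)
 32  00010010111010→0 (1)
 33  00100101110101→0 (1)
 34  01001011101011→0 (1)
 35  10010111010111→1 (0)
 36  00101110101110→0 (1)
 37  01011101011101→0 (1)
 38  10111010111011→1 (1)
 39  01110101110111→0 (1)
 40  11101011101111→1 (1)
 41  11010111011111→1 (0)
 42  10101110111110→1 (1)
 43  01011101111101→0 (1)
 44  10111011111011→1 (1)
 45  01110111110111→0 (1)
 46  11101111101111→1 (1)
 47  11011111011111→1 (0)
 48  10111110111110→1 (1)
 49  01111101111101→0 (1)
 50  11111011111011→1 (1)
 51  11110111110111→1 (0)
 52  11101111101110→1 (0)
 53  11011111011100→1 (1)
 54  10111110111001→1 (1)
 55  01111101110011→0 (0)
 56  11111011100110→1 (0)
 57  11110111001100→1 (0)
 58  11101110011000→1 (0)
 59  11011100110000→1 (0)
 60  10111001100000→1 (1)
 61  01110011000001→0 (1)
 62  11100110000011→1 (0)
 63  11001100000110→1 (0)
 64  10011000001100→1 (0)
 65  00110000011000→0 (1)
 66  01100000110001→0 (0)
 67  11000001100010→1 (1)
 68  10000011000101→1 (1)
 69  00000110001011→0 (1)
 70  00001100010111→0 (1)
 71  00011000101111→0 (0)
 72  00110001011110→0 (0)
 73  01100010111100→0 (0)
 74  11000101111000→1 (0)
 75  10001011110000→1 (0)
 76  00010111100000→0 (0)
 77  00101111000000→0 (0)
 78  01011110000000→0 (0)
 79  10111100000000→1 (1)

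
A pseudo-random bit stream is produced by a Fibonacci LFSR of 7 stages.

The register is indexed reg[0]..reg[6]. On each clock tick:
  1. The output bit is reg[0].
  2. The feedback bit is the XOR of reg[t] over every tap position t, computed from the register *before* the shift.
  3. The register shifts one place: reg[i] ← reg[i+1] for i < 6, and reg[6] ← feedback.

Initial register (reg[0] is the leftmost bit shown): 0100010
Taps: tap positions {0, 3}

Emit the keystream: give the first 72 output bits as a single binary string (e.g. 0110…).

step | reg (before) | out | fb
   0 | 0100010 | 0 | 0
   1 | 1000100 | 1 | 1
   2 | 0001001 | 0 | 1
   3 | 0010011 | 0 | 0
   4 | 0100110 | 0 | 0
   5 | 1001100 | 1 | 0
   6 | 0011000 | 0 | 1
   7 | 0110001 | 0 | 0
   8 | 1100010 | 1 | 1
   9 | 1000101 | 1 | 1
  10 | 0001011 | 0 | 1
  11 | 0010111 | 0 | 0
  12 | 0101110 | 0 | 1
  13 | 1011101 | 1 | 0
  14 | 0111010 | 0 | 1
  15 | 1110101 | 1 | 1
  16 | 1101011 | 1 | 0
  17 | 1010110 | 1 | 1
  18 | 0101101 | 0 | 1
  19 | 1011011 | 1 | 0
  20 | 0110110 | 0 | 0
  21 | 1101100 | 1 | 0
  22 | 1011000 | 1 | 0
  23 | 0110000 | 0 | 0
  24 | 1100000 | 1 | 1
  25 | 1000001 | 1 | 1
  26 | 0000011 | 0 | 0
  27 | 0000110 | 0 | 0
  28 | 0001100 | 0 | 1
  29 | 0011001 | 0 | 1
  30 | 0110011 | 0 | 0
  31 | 1100110 | 1 | 1
  32 | 1001101 | 1 | 0
  33 | 0011010 | 0 | 1
  34 | 0110101 | 0 | 0
  35 | 1101010 | 1 | 0
  36 | 1010100 | 1 | 1
  37 | 0101001 | 0 | 1
  38 | 1010011 | 1 | 1
  39 | 0100111 | 0 | 0
  40 | 1001110 | 1 | 0
  41 | 0011100 | 0 | 1
  42 | 0111001 | 0 | 1
  43 | 1110011 | 1 | 1
  44 | 1100111 | 1 | 1
  45 | 1001111 | 1 | 0
  46 | 0011110 | 0 | 1
  47 | 0111101 | 0 | 1
  48 | 1111011 | 1 | 0
  49 | 1110110 | 1 | 1
  50 | 1101101 | 1 | 0
  51 | 1011010 | 1 | 0
  52 | 0110100 | 0 | 0
  53 | 1101000 | 1 | 0
  54 | 1010000 | 1 | 1
  55 | 0100001 | 0 | 0
  56 | 1000010 | 1 | 1
  57 | 0000101 | 0 | 0
  58 | 0001010 | 0 | 1
  59 | 0010101 | 0 | 0
  60 | 0101010 | 0 | 1
  61 | 1010101 | 1 | 1
  62 | 0101011 | 0 | 1
  63 | 1010111 | 1 | 1
  64 | 0101111 | 0 | 1
  65 | 1011111 | 1 | 0
  66 | 0111110 | 0 | 1
  67 | 1111101 | 1 | 0
  68 | 1111010 | 1 | 0
  69 | 1110100 | 1 | 1
  70 | 1101001 | 1 | 0
  71 | 1010010 | 1 | 1

010001001100010111010110110000011001101010011100111101101000010101011111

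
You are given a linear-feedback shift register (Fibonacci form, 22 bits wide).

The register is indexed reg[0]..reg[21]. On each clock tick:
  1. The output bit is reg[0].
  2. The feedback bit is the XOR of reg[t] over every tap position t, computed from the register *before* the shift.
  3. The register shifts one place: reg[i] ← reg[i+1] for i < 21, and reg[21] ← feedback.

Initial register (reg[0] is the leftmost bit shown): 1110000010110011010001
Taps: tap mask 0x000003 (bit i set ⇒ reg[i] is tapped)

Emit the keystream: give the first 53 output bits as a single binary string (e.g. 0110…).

11100000101100110100010010000111010101110011011000100

k : reg_k → out_k, fb_k
0: 1110000010110011010001 → 1, fb=0
1: 1100000101100110100010 → 1, fb=0
2: 1000001011001101000100 → 1, fb=1
3: 0000010110011010001001 → 0, fb=0
4: 0000101100110100010010 → 0, fb=0
5: 0001011001101000100100 → 0, fb=0
6: 0010110011010001001000 → 0, fb=0
7: 0101100110100010010000 → 0, fb=1
8: 1011001101000100100001 → 1, fb=1
9: 0110011010001001000011 → 0, fb=1
10: 1100110100010010000111 → 1, fb=0
11: 1001101000100100001110 → 1, fb=1
12: 0011010001001000011101 → 0, fb=0
13: 0110100010010000111010 → 0, fb=1
14: 1101000100100001110101 → 1, fb=0
15: 1010001001000011101010 → 1, fb=1
16: 0100010010000111010101 → 0, fb=1
17: 1000100100001110101011 → 1, fb=1
18: 0001001000011101010111 → 0, fb=0
19: 0010010000111010101110 → 0, fb=0
20: 0100100001110101011100 → 0, fb=1
21: 1001000011101010111001 → 1, fb=1
22: 0010000111010101110011 → 0, fb=0
23: 0100001110101011100110 → 0, fb=1
24: 1000011101010111001101 → 1, fb=1
25: 0000111010101110011011 → 0, fb=0
26: 0001110101011100110110 → 0, fb=0
27: 0011101010111001101100 → 0, fb=0
28: 0111010101110011011000 → 0, fb=1
29: 1110101011100110110001 → 1, fb=0
30: 1101010111001101100010 → 1, fb=0
31: 1010101110011011000100 → 1, fb=1
32: 0101011100110110001001 → 0, fb=1
33: 1010111001101100010011 → 1, fb=1
34: 0101110011011000100111 → 0, fb=1
35: 1011100110110001001111 → 1, fb=1
36: 0111001101100010011111 → 0, fb=1
37: 1110011011000100111111 → 1, fb=0
38: 1100110110001001111110 → 1, fb=0
39: 1001101100010011111100 → 1, fb=1
40: 0011011000100111111001 → 0, fb=0
41: 0110110001001111110010 → 0, fb=1
42: 1101100010011111100101 → 1, fb=0
43: 1011000100111111001010 → 1, fb=1
44: 0110001001111110010101 → 0, fb=1
45: 1100010011111100101011 → 1, fb=0
46: 1000100111111001010110 → 1, fb=1
47: 0001001111110010101101 → 0, fb=0
48: 0010011111100101011010 → 0, fb=0
49: 0100111111001010110100 → 0, fb=1
50: 1001111110010101101001 → 1, fb=1
51: 0011111100101011010011 → 0, fb=0
52: 0111111001010110100110 → 0, fb=1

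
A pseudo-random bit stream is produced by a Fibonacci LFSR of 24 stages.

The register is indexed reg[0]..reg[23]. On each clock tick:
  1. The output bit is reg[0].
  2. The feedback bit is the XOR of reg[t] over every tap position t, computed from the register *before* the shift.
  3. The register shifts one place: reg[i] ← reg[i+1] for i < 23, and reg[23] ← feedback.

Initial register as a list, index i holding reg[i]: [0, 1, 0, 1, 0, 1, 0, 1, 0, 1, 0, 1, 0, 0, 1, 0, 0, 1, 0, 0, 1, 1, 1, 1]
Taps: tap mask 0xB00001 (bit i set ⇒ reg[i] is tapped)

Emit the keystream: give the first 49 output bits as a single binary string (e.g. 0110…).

0101010101010010010011111001010011111100000010111

k : reg_k → out_k, fb_k
0: 010101010101001001001111 → 0, fb=1
1: 101010101010010010011111 → 1, fb=0
2: 010101010100100100111110 → 0, fb=0
3: 101010101001001001111100 → 1, fb=1
4: 010101010010010011111001 → 0, fb=0
5: 101010100100100111110010 → 1, fb=1
6: 010101001001001111100101 → 0, fb=0
7: 101010010010011111001010 → 1, fb=0
8: 010100100100111110010100 → 0, fb=1
9: 101001001001111100101001 → 1, fb=1
10: 010010010011111001010011 → 0, fb=1
11: 100100100111110010100111 → 1, fb=1
12: 001001001111100101001111 → 0, fb=1
13: 010010011111001010011111 → 0, fb=1
14: 100100111110010100111111 → 1, fb=0
15: 001001111100101001111110 → 0, fb=0
16: 010011111001010011111100 → 0, fb=0
17: 100111110010100111111000 → 1, fb=0
18: 001111100101001111110000 → 0, fb=0
19: 011111001010011111100000 → 0, fb=0
20: 111110010100111111000000 → 1, fb=1
21: 111100101001111110000001 → 1, fb=0
22: 111001010011111100000010 → 1, fb=1
23: 110010100111111000000101 → 1, fb=1
24: 100101001111110000001011 → 1, fb=1
25: 001010011111100000010111 → 0, fb=0
26: 010100111111000000101110 → 0, fb=0
27: 101001111110000001011100 → 1, fb=1
28: 010011111100000010111001 → 0, fb=0
29: 100111111000000101110010 → 1, fb=1
30: 001111110000001011100101 → 0, fb=0
31: 011111100000010111001010 → 0, fb=1
32: 111111000000101110010101 → 1, fb=1
33: 111110000001011100101011 → 1, fb=1
34: 111100000010111001010111 → 1, fb=1
35: 111000000101110010101111 → 1, fb=0
36: 110000001011100101011110 → 1, fb=1
37: 100000010111001010111101 → 1, fb=0
38: 000000101110010101111010 → 0, fb=1
39: 000001011100101011110101 → 0, fb=0
40: 000010111001010111101010 → 0, fb=1
41: 000101110010101111010101 → 0, fb=0
42: 001011100101011110101010 → 0, fb=1
43: 010111001010111101010101 → 0, fb=0
44: 101110010101111010101010 → 1, fb=0
45: 011100101011110101010100 → 0, fb=1
46: 111001010111101010101001 → 1, fb=1
47: 110010101111010101010011 → 1, fb=0
48: 100101011110101010100110 → 1, fb=0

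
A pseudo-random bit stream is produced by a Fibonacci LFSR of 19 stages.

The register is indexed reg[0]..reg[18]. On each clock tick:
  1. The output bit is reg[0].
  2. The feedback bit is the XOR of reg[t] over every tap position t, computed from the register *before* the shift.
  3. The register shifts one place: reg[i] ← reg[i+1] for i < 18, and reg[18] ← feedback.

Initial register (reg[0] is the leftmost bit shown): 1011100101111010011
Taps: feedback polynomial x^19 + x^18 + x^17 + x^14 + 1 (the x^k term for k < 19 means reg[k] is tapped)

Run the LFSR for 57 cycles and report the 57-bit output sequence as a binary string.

101110010111101001101011001010000000101011110101010101001

k : reg_k → out_k, fb_k
0: 1011100101111010011 → 1, fb=0
1: 0111001011110100110 → 0, fb=1
2: 1110010111101001101 → 1, fb=0
3: 1100101111010011010 → 1, fb=1
4: 1001011110100110101 → 1, fb=1
5: 0010111101001101011 → 0, fb=0
6: 0101111010011010110 → 0, fb=0
7: 1011110100110101100 → 1, fb=1
8: 0111101001101011001 → 0, fb=0
9: 1111010011010110010 → 1, fb=1
10: 1110100110101100101 → 1, fb=0
11: 1101001101011001010 → 1, fb=0
12: 1010011010110010100 → 1, fb=0
13: 0100110101100101000 → 0, fb=0
14: 1001101011001010000 → 1, fb=0
15: 0011010110010100000 → 0, fb=0
16: 0110101100101000000 → 0, fb=0
17: 1101011001010000000 → 1, fb=1
18: 1010110010100000001 → 1, fb=0
19: 0101100101000000010 → 0, fb=1
20: 1011001010000000101 → 1, fb=0
21: 0110010100000001010 → 0, fb=1
22: 1100101000000010101 → 1, fb=1
23: 1001010000000101011 → 1, fb=1
24: 0010100000001010111 → 0, fb=1
25: 0101000000010101111 → 0, fb=0
26: 1010000000101011110 → 1, fb=1
27: 0100000001010111101 → 0, fb=0
28: 1000000010101111010 → 1, fb=1
29: 0000000101011110101 → 0, fb=0
30: 0000001010111101010 → 0, fb=1
31: 0000010101111010101 → 0, fb=0
32: 0000101011110101010 → 0, fb=1
33: 0001010111101010101 → 0, fb=0
34: 0010101111010101010 → 0, fb=1
35: 0101011110101010101 → 0, fb=0
36: 1010111101010101010 → 1, fb=0
37: 0101111010101010100 → 0, fb=1
38: 1011110101010101001 → 1, fb=0
39: 0111101010101010010 → 0, fb=0
40: 1111010101010100100 → 1, fb=1
41: 1110101010101001001 → 1, fb=0
42: 1101010101010010010 → 1, fb=1
43: 1010101010100100101 → 1, fb=0
44: 0101010101001001010 → 0, fb=1
45: 1010101010010010101 → 1, fb=1
46: 0101010100100101011 → 0, fb=0
47: 1010101001001010110 → 1, fb=1
48: 0101010010010101101 → 0, fb=1
49: 1010100100101011011 → 1, fb=0
50: 0101001001010110110 → 0, fb=0
51: 1010010010101101100 → 1, fb=1
52: 0100100101011011001 → 0, fb=0
53: 1001001010110110010 → 1, fb=1
54: 0010010101101100101 → 0, fb=1
55: 0100101011011001011 → 0, fb=0
56: 1001010110110010110 → 1, fb=1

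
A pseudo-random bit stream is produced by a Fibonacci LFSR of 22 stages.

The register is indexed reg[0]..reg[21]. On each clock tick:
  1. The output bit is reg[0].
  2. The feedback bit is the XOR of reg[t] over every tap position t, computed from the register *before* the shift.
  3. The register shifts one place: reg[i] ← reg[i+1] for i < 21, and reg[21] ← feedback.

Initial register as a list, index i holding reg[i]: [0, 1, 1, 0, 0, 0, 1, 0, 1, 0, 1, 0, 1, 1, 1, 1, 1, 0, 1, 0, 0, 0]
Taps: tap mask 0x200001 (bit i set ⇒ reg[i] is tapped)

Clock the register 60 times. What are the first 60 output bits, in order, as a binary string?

k : reg_k → out_k, fb_k
0: 0110001010101111101000 → 0, fb=0
1: 1100010101011111010000 → 1, fb=1
2: 1000101010111110100001 → 1, fb=0
3: 0001010101111101000010 → 0, fb=0
4: 0010101011111010000100 → 0, fb=0
5: 0101010111110100001000 → 0, fb=0
6: 1010101111101000010000 → 1, fb=1
7: 0101011111010000100001 → 0, fb=1
8: 1010111110100001000011 → 1, fb=0
9: 0101111101000010000110 → 0, fb=0
10: 1011111010000100001100 → 1, fb=1
11: 0111110100001000011001 → 0, fb=1
12: 1111101000010000110011 → 1, fb=0
13: 1111010000100001100110 → 1, fb=1
14: 1110100001000011001101 → 1, fb=0
15: 1101000010000110011010 → 1, fb=1
16: 1010000100001100110101 → 1, fb=0
17: 0100001000011001101010 → 0, fb=0
18: 1000010000110011010100 → 1, fb=1
19: 0000100001100110101001 → 0, fb=1
20: 0001000011001101010011 → 0, fb=1
21: 0010000110011010100111 → 0, fb=1
22: 0100001100110101001111 → 0, fb=1
23: 1000011001101010011111 → 1, fb=0
24: 0000110011010100111110 → 0, fb=0
25: 0001100110101001111100 → 0, fb=0
26: 0011001101010011111000 → 0, fb=0
27: 0110011010100111110000 → 0, fb=0
28: 1100110101001111100000 → 1, fb=1
29: 1001101010011111000001 → 1, fb=0
30: 0011010100111110000010 → 0, fb=0
31: 0110101001111100000100 → 0, fb=0
32: 1101010011111000001000 → 1, fb=1
33: 1010100111110000010001 → 1, fb=0
34: 0101001111100000100010 → 0, fb=0
35: 1010011111000001000100 → 1, fb=1
36: 0100111110000010001001 → 0, fb=1
37: 1001111100000100010011 → 1, fb=0
38: 0011111000001000100110 → 0, fb=0
39: 0111110000010001001100 → 0, fb=0
40: 1111100000100010011000 → 1, fb=1
41: 1111000001000100110001 → 1, fb=0
42: 1110000010001001100010 → 1, fb=1
43: 1100000100010011000101 → 1, fb=0
44: 1000001000100110001010 → 1, fb=1
45: 0000010001001100010101 → 0, fb=1
46: 0000100010011000101011 → 0, fb=1
47: 0001000100110001010111 → 0, fb=1
48: 0010001001100010101111 → 0, fb=1
49: 0100010011000101011111 → 0, fb=1
50: 1000100110001010111111 → 1, fb=0
51: 0001001100010101111110 → 0, fb=0
52: 0010011000101011111100 → 0, fb=0
53: 0100110001010111111000 → 0, fb=0
54: 1001100010101111110000 → 1, fb=1
55: 0011000101011111100001 → 0, fb=1
56: 0110001010111111000011 → 0, fb=1
57: 1100010101111110000111 → 1, fb=0
58: 1000101011111100001110 → 1, fb=1
59: 0001010111111000011101 → 0, fb=1

011000101010111110100001000011001101010011111000001000100110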